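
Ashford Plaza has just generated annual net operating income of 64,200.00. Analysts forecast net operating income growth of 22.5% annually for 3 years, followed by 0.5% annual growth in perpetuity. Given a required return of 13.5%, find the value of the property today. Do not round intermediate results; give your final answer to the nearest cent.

848782.32

D_1 = 78645.00000
D_2 = 96340.12500
D_3 = 118016.65312
Terminal value at year 3: TV = D_3×(1+g_2)/(r−g_2) = 118606.73639/0.13 = 912359.51070
P_0 = D_1/(1+r)^1 + D_2/(1+r)^2 + D_3/(1+r)^3 + TV/(1+r)^3
    = 69290.74890 + 74785.16952 + 80715.27106 + 623991.13399 = 848782.32347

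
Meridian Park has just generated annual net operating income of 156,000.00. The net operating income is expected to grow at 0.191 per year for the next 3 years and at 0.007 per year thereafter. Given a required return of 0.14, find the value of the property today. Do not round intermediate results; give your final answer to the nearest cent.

1857998.70

D_1 = 185796.00000
D_2 = 221283.03600
D_3 = 263548.09588
Terminal value at year 3: TV = D_3×(1+g_2)/(r−g_2) = 265392.93255/0.133 = 1995435.58306
P_0 = D_1/(1+r)^1 + D_2/(1+r)^2 + D_3/(1+r)^3 + TV/(1+r)^3
    = 162978.94737 + 170270.11080 + 177887.45787 + 1346862.18098 = 1857998.69702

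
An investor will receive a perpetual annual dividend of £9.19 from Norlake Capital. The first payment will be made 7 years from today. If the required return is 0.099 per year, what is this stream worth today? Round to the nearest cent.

£52.69

Value at end of year 6: C / r = £9.19 / 0.099 = £92.8283
Discount to today: PV = £92.8283 / (1 + 0.099)^6 = £92.8283 / 1.761920 = £52.69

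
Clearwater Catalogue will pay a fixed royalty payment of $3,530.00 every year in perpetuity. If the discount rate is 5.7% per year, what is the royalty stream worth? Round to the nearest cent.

Level perpetuity: PV = C / r = $3,530.00 / 0.057 = $61,929.82

$61929.82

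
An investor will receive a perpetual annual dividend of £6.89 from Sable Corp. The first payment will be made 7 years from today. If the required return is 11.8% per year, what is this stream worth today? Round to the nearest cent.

£29.90

Value at end of year 6: C / r = £6.89 / 0.118 = £58.3898
Discount to today: PV = £58.3898 / (1 + 0.118)^6 = £58.3898 / 1.952769 = £29.90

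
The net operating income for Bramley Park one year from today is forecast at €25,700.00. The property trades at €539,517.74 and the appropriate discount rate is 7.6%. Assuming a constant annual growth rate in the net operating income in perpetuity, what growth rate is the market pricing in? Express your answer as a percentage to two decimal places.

2.84%

P = D₁/(r−g) ⇒ g = r − D₁/P = 0.076 − €25,700.00/€539,517.74 = 0.028365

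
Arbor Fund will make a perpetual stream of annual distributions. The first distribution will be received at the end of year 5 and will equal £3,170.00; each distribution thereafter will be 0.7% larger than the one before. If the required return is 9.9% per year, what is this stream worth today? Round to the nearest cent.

Value at end of year 4: C₁ / (r − g) = £3,170.00 / (0.099 − 0.007) = £34,456.5217
Discount to today: PV = £34,456.5217 / (1 + 0.099)^4 = £34,456.5217 / 1.458783 = £23,620.04

£23620.04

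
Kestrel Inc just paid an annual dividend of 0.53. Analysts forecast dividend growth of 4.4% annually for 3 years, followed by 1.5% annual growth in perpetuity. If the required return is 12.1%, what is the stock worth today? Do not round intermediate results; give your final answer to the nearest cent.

D_1 = 0.55332
D_2 = 0.57767
D_3 = 0.60308
Terminal value at year 3: TV = D_3×(1+g_2)/(r−g_2) = 0.61213/0.106 = 5.77481
P_0 = D_1/(1+r)^1 + D_2/(1+r)^2 + D_3/(1+r)^3 + TV/(1+r)^3
    = 0.49360 + 0.45969 + 0.42812 + 4.09940 = 5.48080

5.48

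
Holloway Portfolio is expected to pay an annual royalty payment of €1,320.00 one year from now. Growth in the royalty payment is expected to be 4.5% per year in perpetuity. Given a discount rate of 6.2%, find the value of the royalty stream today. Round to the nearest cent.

Growing perpetuity: P = D₁ / (r − g) = €1,320.0000 / (0.062 − 0.045) = €77,647.06

€77647.06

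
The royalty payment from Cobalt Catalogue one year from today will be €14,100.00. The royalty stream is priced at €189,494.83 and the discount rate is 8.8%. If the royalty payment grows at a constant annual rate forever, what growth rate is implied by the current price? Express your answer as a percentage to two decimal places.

P = D₁/(r−g) ⇒ g = r − D₁/P = 0.088 − €14,100.00/€189,494.83 = 0.013592

1.36%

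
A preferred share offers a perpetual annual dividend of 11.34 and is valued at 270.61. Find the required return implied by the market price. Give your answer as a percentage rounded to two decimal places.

4.19%

P = C/r ⇒ r = C/P = 11.34/270.61 = 0.041905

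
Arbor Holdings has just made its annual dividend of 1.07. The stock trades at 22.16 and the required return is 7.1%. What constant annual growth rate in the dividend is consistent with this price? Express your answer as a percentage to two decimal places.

2.17%

P = D₀(1+g)/(r−g) ⇒ P(r−g) = D₀(1+g) ⇒ g(P+D₀) = P·r − D₀
g = (P·r − D₀)/(P + D₀) = (22.16×0.071 − 1.07) / (22.16 + 1.07) = 0.021669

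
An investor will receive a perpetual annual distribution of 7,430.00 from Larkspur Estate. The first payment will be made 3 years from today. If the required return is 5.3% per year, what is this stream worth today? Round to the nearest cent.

Value at end of year 2: C / r = 7,430.00 / 0.053 = 140,188.6792
Discount to today: PV = 140,188.6792 / (1 + 0.053)^2 = 140,188.6792 / 1.108809 = 126,431.77

126431.77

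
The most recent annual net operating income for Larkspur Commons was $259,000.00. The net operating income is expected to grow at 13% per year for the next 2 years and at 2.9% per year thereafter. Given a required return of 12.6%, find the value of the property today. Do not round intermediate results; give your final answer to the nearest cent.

$3287854.92

D_1 = 292670.00000
D_2 = 330717.10000
Terminal value at year 2: TV = D_2×(1+g_2)/(r−g_2) = 340307.89590/0.097 = 3508328.82371
P_0 = D_1/(1+r)^1 + D_2/(1+r)^2 + TV/(1+r)^2
    = 259920.07105 + 260843.41055 + 2767091.43774 = 3287854.91934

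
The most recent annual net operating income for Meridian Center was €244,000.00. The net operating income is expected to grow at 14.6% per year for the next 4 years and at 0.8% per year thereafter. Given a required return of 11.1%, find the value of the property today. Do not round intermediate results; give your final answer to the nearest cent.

D_1 = 279624.00000
D_2 = 320449.10400
D_3 = 367234.67318
D_4 = 420850.93547
Terminal value at year 4: TV = D_4×(1+g_2)/(r−g_2) = 424217.74295/0.103 = 4118618.86362
P_0 = D_1/(1+r)^1 + D_2/(1+r)^2 + D_3/(1+r)^3 + D_4/(1+r)^4 + TV/(1+r)^4
    = 251686.76868 + 259615.69478 + 267794.40704 + 276230.77450 + 2703306.99703 = 3758634.64203

€3758634.64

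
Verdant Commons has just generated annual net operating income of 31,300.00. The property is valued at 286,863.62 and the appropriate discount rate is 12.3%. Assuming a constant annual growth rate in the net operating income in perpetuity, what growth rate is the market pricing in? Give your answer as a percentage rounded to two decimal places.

1.25%

P = D₀(1+g)/(r−g) ⇒ P(r−g) = D₀(1+g) ⇒ g(P+D₀) = P·r − D₀
g = (P·r − D₀)/(P + D₀) = (286,863.62×0.123 − 31,300.00) / (286,863.62 + 31,300.00) = 0.012523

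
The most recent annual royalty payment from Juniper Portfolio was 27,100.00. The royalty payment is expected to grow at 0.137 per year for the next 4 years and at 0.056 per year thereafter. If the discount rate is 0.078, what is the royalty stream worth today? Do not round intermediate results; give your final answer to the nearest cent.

1733886.42

D_1 = 30812.70000
D_2 = 35034.03990
D_3 = 39833.70337
D_4 = 45290.92073
Terminal value at year 4: TV = D_4×(1+g_2)/(r−g_2) = 47827.21229/0.022 = 2173964.19492
P_0 = D_1/(1+r)^1 + D_2/(1+r)^2 + D_3/(1+r)^3 + D_4/(1+r)^4 + TV/(1+r)^4
    = 28583.20965 + 30147.59682 + 31797.60444 + 33537.91859 + 1609820.09246 = 1733886.42195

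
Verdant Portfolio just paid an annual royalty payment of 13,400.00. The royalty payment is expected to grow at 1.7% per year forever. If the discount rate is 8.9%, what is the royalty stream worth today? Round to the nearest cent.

D₁ = D₀ × (1 + g) = 13,400.00 × 1.017 = 13,627.8000
Growing perpetuity: P = D₁ / (r − g) = 13,627.8000 / (0.089 − 0.017) = 189,275.00

189275.00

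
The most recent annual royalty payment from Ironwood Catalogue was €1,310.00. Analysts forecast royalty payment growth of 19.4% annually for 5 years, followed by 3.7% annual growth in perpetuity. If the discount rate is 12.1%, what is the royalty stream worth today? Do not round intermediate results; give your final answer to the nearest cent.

D_1 = 1564.14000
D_2 = 1867.58316
D_3 = 2229.89429
D_4 = 2662.49379
D_5 = 3179.01758
Terminal value at year 5: TV = D_5×(1+g_2)/(r−g_2) = 3296.64123/0.084 = 39245.72894
P_0 = D_1/(1+r)^1 + D_2/(1+r)^2 + D_3/(1+r)^3 + D_4/(1+r)^4 + D_5/(1+r)^5 + TV/(1+r)^5
    = 1395.30776 + 1486.17080 + 1582.95088 + 1686.03332 + 1795.82853 + 22169.93077 = 30116.22206

€30116.22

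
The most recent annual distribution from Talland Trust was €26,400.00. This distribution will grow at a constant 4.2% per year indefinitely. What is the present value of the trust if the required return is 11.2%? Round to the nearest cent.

€392982.86

D₁ = D₀ × (1 + g) = €26,400.00 × 1.042 = €27,508.8000
Growing perpetuity: P = D₁ / (r − g) = €27,508.8000 / (0.112 − 0.042) = €392,982.86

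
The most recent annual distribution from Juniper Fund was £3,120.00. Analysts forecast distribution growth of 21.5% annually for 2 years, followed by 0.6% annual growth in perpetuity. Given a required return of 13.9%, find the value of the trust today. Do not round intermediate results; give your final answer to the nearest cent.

£33732.26

D_1 = 3790.80000
D_2 = 4605.82200
Terminal value at year 2: TV = D_2×(1+g_2)/(r−g_2) = 4633.45693/0.133 = 34838.02205
P_0 = D_1/(1+r)^1 + D_2/(1+r)^2 + TV/(1+r)^2
    = 3328.18262 + 3550.25626 + 26853.81802 = 33732.25689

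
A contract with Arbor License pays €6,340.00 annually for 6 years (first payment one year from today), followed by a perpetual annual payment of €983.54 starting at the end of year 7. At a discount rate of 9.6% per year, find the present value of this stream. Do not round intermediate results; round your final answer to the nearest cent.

PV of 6-year annuity: €6,340.00 × [1 − (1+0.096)^−6] / 0.096 = 27939.05891
Perpetuity value at year 6: €983.54 / 0.096 = 10245.20833
PV of perpetuity: 10245.20833 / (1+0.096)^6 = 5910.95250
Total PV = 27939.05891 + 5910.95250 = 33850.01141

€33850.01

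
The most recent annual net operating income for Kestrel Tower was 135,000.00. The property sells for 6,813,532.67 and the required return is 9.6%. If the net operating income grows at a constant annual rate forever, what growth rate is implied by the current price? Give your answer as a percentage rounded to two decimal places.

7.47%

P = D₀(1+g)/(r−g) ⇒ P(r−g) = D₀(1+g) ⇒ g(P+D₀) = P·r − D₀
g = (P·r − D₀)/(P + D₀) = (6,813,532.67×0.096 − 135,000.00) / (6,813,532.67 + 135,000.00) = 0.074706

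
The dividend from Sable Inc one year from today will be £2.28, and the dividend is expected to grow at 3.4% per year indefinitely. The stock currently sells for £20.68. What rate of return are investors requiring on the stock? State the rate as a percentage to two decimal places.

14.43%

P = D₁/(r − g) ⇒ r = D₁/P + g = £2.2800/£20.68 + 0.034 = 0.110251 + 0.034 = 0.144251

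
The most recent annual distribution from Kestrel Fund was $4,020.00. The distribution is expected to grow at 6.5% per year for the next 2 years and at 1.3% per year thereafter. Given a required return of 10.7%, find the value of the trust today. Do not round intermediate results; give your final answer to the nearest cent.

D_1 = 4281.30000
D_2 = 4559.58450
Terminal value at year 2: TV = D_2×(1+g_2)/(r−g_2) = 4618.85910/0.094 = 49136.79892
P_0 = D_1/(1+r)^1 + D_2/(1+r)^2 + TV/(1+r)^2
    = 3867.47967 + 3720.74603 + 40096.97582 = 47685.20152

$47685.20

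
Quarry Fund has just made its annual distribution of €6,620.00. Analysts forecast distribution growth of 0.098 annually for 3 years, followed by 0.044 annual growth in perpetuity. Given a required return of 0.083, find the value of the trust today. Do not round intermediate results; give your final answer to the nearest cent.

€205093.39

D_1 = 7268.76000
D_2 = 7981.09848
D_3 = 8763.24613
Terminal value at year 3: TV = D_3×(1+g_2)/(r−g_2) = 9148.82896/0.039 = 234585.35797
P_0 = D_1/(1+r)^1 + D_2/(1+r)^2 + D_3/(1+r)^3 + TV/(1+r)^3
    = 6711.68975 + 6804.64944 + 6898.89666 + 184678.15687 = 205093.39273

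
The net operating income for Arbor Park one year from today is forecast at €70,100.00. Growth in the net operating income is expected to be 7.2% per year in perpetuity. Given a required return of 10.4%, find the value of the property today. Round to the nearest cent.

Growing perpetuity: P = D₁ / (r − g) = €70,100.0000 / (0.104 − 0.072) = €2,190,625.00

€2190625.00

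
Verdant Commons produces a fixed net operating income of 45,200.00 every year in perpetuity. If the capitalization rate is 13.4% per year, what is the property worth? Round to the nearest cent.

337313.43

Level perpetuity: PV = C / r = 45,200.00 / 0.134 = 337,313.43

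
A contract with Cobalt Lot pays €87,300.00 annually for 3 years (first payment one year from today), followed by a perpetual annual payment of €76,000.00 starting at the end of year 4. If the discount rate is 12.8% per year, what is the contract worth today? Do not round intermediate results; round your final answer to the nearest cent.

€620521.89

PV of 3-year annuity: €87,300.00 × [1 − (1+0.128)^−3] / 0.128 = 206830.65570
Perpetuity value at year 3: €76,000.00 / 0.128 = 593750.00000
PV of perpetuity: 593750.00000 / (1+0.128)^3 = 413691.23902
Total PV = 206830.65570 + 413691.23902 = 620521.89472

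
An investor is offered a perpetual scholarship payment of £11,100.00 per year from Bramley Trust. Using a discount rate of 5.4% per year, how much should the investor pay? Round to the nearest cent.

£205555.56

Level perpetuity: PV = C / r = £11,100.00 / 0.054 = £205,555.56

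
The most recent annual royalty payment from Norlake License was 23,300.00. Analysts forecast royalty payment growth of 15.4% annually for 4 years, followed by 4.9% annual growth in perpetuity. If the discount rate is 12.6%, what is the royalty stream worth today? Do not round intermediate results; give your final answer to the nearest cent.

449335.17

D_1 = 26888.20000
D_2 = 31028.98280
D_3 = 35807.44615
D_4 = 41321.79286
Terminal value at year 4: TV = D_4×(1+g_2)/(r−g_2) = 43346.56071/0.077 = 562942.34686
P_0 = D_1/(1+r)^1 + D_2/(1+r)^2 + D_3/(1+r)^3 + D_4/(1+r)^4 + TV/(1+r)^4
    = 23879.39609 + 24473.19990 + 25081.76971 + 25705.47268 + 350195.33562 = 449335.17401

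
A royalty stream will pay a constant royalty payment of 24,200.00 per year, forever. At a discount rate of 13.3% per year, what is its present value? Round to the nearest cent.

Level perpetuity: PV = C / r = 24,200.00 / 0.133 = 181,954.89

181954.89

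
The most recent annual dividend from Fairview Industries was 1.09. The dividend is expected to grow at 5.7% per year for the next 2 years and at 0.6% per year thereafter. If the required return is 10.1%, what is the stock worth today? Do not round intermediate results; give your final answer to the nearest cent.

D_1 = 1.15213
D_2 = 1.21780
Terminal value at year 2: TV = D_2×(1+g_2)/(r−g_2) = 1.22511/0.095 = 12.89588
P_0 = D_1/(1+r)^1 + D_2/(1+r)^2 + TV/(1+r)^2
    = 1.04644 + 1.00462 + 10.63840 = 12.68946

12.69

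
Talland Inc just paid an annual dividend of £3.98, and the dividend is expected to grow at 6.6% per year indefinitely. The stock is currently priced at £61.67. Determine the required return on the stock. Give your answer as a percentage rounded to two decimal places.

D₁ = £3.98 × 1.066 = £4.2427
P = D₁/(r − g) ⇒ r = D₁/P + g = £4.2427/£61.67 + 0.066 = 0.068796 + 0.066 = 0.134796

13.48%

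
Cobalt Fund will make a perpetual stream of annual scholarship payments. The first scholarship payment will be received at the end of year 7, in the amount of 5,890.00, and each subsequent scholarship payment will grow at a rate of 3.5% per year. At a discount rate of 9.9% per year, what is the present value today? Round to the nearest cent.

52233.50

Value at end of year 6: C₁ / (r − g) = 5,890.00 / (0.099 − 0.035) = 92,031.2500
Discount to today: PV = 92,031.2500 / (1 + 0.099)^6 = 92,031.2500 / 1.761920 = 52,233.50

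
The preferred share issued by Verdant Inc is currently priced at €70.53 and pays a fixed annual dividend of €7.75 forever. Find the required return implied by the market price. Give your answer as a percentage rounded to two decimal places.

P = C/r ⇒ r = C/P = €7.75/€70.53 = 0.109882

10.99%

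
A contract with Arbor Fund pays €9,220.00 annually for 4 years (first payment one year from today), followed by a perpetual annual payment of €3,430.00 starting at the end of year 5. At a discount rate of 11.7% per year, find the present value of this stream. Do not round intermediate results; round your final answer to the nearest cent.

€47014.19

PV of 4-year annuity: €9,220.00 × [1 − (1+0.117)^−4] / 0.117 = 28182.22688
Perpetuity value at year 4: €3,430.00 / 0.117 = 29316.23932
PV of perpetuity: 29316.23932 / (1+0.117)^4 = 18831.96186
Total PV = 28182.22688 + 18831.96186 = 47014.18873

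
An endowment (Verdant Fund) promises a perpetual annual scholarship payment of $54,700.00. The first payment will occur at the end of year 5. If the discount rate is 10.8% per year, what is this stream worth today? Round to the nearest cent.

Value at end of year 4: C / r = $54,700.00 / 0.108 = $506,481.4815
Discount to today: PV = $506,481.4815 / (1 + 0.108)^4 = $506,481.4815 / 1.507159 = $336,050.49

$336050.49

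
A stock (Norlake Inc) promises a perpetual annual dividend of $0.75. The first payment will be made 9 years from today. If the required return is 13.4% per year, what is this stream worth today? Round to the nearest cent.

Value at end of year 8: C / r = $0.75 / 0.134 = $5.5970
Discount to today: PV = $5.5970 / (1 + 0.134)^8 = $5.5970 / 2.734667 = $2.05

$2.05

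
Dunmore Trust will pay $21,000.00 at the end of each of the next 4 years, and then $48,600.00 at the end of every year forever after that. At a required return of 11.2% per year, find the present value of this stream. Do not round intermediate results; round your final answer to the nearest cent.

$348665.44

PV of 4-year annuity: $21,000.00 × [1 − (1+0.112)^−4] / 0.112 = 64874.12394
Perpetuity value at year 4: $48,600.00 / 0.112 = 433928.57143
PV of perpetuity: 433928.57143 / (1+0.112)^4 = 283791.31317
Total PV = 64874.12394 + 283791.31317 = 348665.43711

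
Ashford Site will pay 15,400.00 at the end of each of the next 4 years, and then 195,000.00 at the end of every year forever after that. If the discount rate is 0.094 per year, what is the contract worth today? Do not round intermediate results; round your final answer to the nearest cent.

PV of 4-year annuity: 15,400.00 × [1 − (1+0.094)^−4] / 0.094 = 49456.76973
Perpetuity value at year 4: 195,000.00 / 0.094 = 2074468.08511
PV of perpetuity: 2074468.08511 / (1+0.094)^4 = 1448229.76708
Total PV = 49456.76973 + 1448229.76708 = 1497686.53681

1497686.54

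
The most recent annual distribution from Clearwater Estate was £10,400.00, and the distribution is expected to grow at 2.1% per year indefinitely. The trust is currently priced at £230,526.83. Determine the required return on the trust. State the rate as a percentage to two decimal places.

D₁ = £10,400.00 × 1.021 = £10,618.4000
P = D₁/(r − g) ⇒ r = D₁/P + g = £10,618.4000/£230,526.83 + 0.021 = 0.046061 + 0.021 = 0.067061

6.71%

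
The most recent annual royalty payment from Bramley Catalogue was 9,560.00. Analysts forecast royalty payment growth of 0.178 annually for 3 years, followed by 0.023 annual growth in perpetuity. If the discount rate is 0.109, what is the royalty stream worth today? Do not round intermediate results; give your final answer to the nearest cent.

168693.04

D_1 = 11261.68000
D_2 = 13266.25904
D_3 = 15627.65315
Terminal value at year 3: TV = D_3×(1+g_2)/(r−g_2) = 15987.08917/0.086 = 185896.38572
P_0 = D_1/(1+r)^1 + D_2/(1+r)^2 + D_3/(1+r)^3 + TV/(1+r)^3
    = 10154.80613 + 10786.62004 + 11457.74428 + 136293.86509 = 168693.03554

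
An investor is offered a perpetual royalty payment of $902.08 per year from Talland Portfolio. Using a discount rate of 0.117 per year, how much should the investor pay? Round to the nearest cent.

Level perpetuity: PV = C / r = $902.08 / 0.117 = $7,710.09

$7710.09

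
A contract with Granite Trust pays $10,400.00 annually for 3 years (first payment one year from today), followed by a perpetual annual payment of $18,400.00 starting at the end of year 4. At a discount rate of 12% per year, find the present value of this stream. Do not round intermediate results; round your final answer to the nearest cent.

$134118.68

PV of 3-year annuity: $10,400.00 × [1 − (1+0.12)^−3] / 0.12 = 24979.04519
Perpetuity value at year 3: $18,400.00 / 0.12 = 153333.33333
PV of perpetuity: 153333.33333 / (1+0.12)^3 = 109139.63800
Total PV = 24979.04519 + 109139.63800 = 134118.68319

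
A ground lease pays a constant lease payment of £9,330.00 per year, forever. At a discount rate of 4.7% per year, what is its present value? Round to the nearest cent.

Level perpetuity: PV = C / r = £9,330.00 / 0.047 = £198,510.64

£198510.64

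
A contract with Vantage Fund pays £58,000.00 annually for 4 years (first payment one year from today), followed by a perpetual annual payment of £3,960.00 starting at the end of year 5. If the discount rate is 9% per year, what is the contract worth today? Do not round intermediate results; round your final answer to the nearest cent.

£219074.46

PV of 4-year annuity: £58,000.00 × [1 − (1+0.09)^−4] / 0.09 = 187903.75287
Perpetuity value at year 4: £3,960.00 / 0.09 = 44000.00000
PV of perpetuity: 44000.00000 / (1+0.09)^4 = 31170.70929
Total PV = 187903.75287 + 31170.70929 = 219074.46216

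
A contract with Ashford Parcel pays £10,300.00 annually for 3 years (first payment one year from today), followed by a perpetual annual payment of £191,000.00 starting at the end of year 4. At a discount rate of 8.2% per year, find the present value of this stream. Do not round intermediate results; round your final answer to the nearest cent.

£1865262.31

PV of 3-year annuity: £10,300.00 × [1 − (1+0.082)^−3] / 0.082 = 26448.59805
Perpetuity value at year 3: £191,000.00 / 0.082 = 2329268.29268
PV of perpetuity: 2329268.29268 / (1+0.082)^3 = 1838813.70750
Total PV = 26448.59805 + 1838813.70750 = 1865262.30554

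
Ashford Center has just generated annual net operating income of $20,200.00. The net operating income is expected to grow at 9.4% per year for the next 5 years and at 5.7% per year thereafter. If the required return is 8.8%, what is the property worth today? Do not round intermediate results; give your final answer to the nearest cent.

$810640.16

D_1 = 22098.80000
D_2 = 24176.08720
D_3 = 26448.63940
D_4 = 28934.81150
D_5 = 31654.68378
Terminal value at year 5: TV = D_5×(1+g_2)/(r−g_2) = 33459.00076/0.031 = 1079322.60505
P_0 = D_1/(1+r)^1 + D_2/(1+r)^2 + D_3/(1+r)^3 + D_4/(1+r)^4 + D_5/(1+r)^5 + TV/(1+r)^5
    = 20311.39706 + 20423.40844 + 20536.03753 + 20649.28774 + 20763.16249 + 707956.86282 = 810640.15608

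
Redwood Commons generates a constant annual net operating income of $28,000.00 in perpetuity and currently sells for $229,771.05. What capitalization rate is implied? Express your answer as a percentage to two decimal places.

12.19%

P = C/r ⇒ r = C/P = $28,000.00/$229,771.05 = 0.121860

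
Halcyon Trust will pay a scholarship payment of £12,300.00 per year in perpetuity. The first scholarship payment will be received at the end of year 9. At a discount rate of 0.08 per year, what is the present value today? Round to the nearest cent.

Value at end of year 8: C / r = £12,300.00 / 0.08 = £153,750.0000
Discount to today: PV = £153,750.0000 / (1 + 0.08)^8 = £153,750.0000 / 1.850930 = £83,066.34

£83066.34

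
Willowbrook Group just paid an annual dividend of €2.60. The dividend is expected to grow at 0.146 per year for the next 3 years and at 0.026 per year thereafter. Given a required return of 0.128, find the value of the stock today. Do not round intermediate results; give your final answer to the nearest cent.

€35.48

D_1 = 2.97960
D_2 = 3.41462
D_3 = 3.91316
Terminal value at year 3: TV = D_3×(1+g_2)/(r−g_2) = 4.01490/0.102 = 39.36175
P_0 = D_1/(1+r)^1 + D_2/(1+r)^2 + D_3/(1+r)^3 + TV/(1+r)^3
    = 2.64149 + 2.68364 + 2.72646 + 27.42503 = 35.47662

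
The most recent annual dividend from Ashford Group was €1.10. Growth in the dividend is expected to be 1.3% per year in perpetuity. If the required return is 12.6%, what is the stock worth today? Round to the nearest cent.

D₁ = D₀ × (1 + g) = €1.10 × 1.013 = €1.1143
Growing perpetuity: P = D₁ / (r − g) = €1.1143 / (0.126 − 0.013) = €9.86

€9.86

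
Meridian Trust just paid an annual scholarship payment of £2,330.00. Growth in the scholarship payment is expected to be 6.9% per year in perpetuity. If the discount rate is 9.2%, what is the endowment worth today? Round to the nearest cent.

D₁ = D₀ × (1 + g) = £2,330.00 × 1.069 = £2,490.7700
Growing perpetuity: P = D₁ / (r − g) = £2,490.7700 / (0.092 − 0.069) = £108,294.35

£108294.35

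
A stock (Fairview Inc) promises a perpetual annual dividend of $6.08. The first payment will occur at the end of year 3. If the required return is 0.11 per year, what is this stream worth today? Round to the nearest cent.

Value at end of year 2: C / r = $6.08 / 0.11 = $55.2727
Discount to today: PV = $55.2727 / (1 + 0.11)^2 = $55.2727 / 1.232100 = $44.86

$44.86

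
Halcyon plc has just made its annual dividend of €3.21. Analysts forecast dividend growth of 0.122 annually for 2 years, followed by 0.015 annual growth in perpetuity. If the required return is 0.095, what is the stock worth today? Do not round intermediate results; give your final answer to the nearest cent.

D_1 = 3.60162
D_2 = 4.04102
Terminal value at year 2: TV = D_2×(1+g_2)/(r−g_2) = 4.10163/0.08 = 51.27041
P_0 = D_1/(1+r)^1 + D_2/(1+r)^2 + TV/(1+r)^2
    = 3.28915 + 3.37025 + 42.76009 = 49.41949

€49.42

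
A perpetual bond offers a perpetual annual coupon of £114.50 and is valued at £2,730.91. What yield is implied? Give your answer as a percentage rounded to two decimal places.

4.19%

P = C/r ⇒ r = C/P = £114.50/£2,730.91 = 0.041927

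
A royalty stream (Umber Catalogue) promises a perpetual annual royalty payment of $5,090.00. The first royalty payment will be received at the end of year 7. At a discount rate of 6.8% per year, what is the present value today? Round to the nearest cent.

Value at end of year 6: C / r = $5,090.00 / 0.068 = $74,852.9412
Discount to today: PV = $74,852.9412 / (1 + 0.068)^6 = $74,852.9412 / 1.483978 = $50,440.73

$50440.73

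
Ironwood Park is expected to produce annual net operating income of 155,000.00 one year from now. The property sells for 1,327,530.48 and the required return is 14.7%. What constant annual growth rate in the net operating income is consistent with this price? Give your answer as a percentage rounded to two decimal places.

P = D₁/(r−g) ⇒ g = r − D₁/P = 0.147 − 155,000.00/1,327,530.48 = 0.030242

3.02%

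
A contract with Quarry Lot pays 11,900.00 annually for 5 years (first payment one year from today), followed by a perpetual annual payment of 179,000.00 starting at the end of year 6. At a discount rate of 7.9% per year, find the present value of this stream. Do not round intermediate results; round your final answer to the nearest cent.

PV of 5-year annuity: 11,900.00 × [1 − (1+0.079)^−5] / 0.079 = 47638.74030
Perpetuity value at year 5: 179,000.00 / 0.079 = 2265822.78481
PV of perpetuity: 2265822.78481 / (1+0.079)^5 = 1549240.05250
Total PV = 47638.74030 + 1549240.05250 = 1596878.79281

1596878.79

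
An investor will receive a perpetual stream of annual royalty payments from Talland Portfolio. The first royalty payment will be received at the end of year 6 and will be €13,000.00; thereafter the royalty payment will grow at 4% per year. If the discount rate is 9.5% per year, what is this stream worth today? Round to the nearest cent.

Value at end of year 5: C₁ / (r − g) = €13,000.00 / (0.095 − 0.04) = €236,363.6364
Discount to today: PV = €236,363.6364 / (1 + 0.095)^5 = €236,363.6364 / 1.574239 = €150,144.72

€150144.72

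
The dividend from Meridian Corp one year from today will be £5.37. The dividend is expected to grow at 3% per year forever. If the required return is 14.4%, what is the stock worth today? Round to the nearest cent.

£47.11

Growing perpetuity: P = D₁ / (r − g) = £5.3700 / (0.144 − 0.03) = £47.11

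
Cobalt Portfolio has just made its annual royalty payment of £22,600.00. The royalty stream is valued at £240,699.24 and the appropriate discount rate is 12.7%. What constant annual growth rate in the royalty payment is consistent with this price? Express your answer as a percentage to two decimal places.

P = D₀(1+g)/(r−g) ⇒ P(r−g) = D₀(1+g) ⇒ g(P+D₀) = P·r − D₀
g = (P·r − D₀)/(P + D₀) = (£240,699.24×0.127 − £22,600.00) / (£240,699.24 + £22,600.00) = 0.030265

3.03%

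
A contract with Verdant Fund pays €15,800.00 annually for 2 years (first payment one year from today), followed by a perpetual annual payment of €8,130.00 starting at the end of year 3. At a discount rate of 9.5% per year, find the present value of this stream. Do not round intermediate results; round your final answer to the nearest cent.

€98980.38

PV of 2-year annuity: €15,800.00 × [1 − (1+0.095)^−2] / 0.095 = 27606.59703
Perpetuity value at year 2: €8,130.00 / 0.095 = 85578.94737
PV of perpetuity: 85578.94737 / (1+0.095)^2 = 71373.78067
Total PV = 27606.59703 + 71373.78067 = 98980.37770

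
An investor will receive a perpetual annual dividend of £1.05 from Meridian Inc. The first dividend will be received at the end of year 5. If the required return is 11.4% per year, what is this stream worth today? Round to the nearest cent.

Value at end of year 4: C / r = £1.05 / 0.114 = £9.2105
Discount to today: PV = £9.2105 / (1 + 0.114)^4 = £9.2105 / 1.540071 = £5.98

£5.98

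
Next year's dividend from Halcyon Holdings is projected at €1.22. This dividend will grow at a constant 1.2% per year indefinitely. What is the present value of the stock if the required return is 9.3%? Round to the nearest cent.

€15.06

Growing perpetuity: P = D₁ / (r − g) = €1.2200 / (0.093 − 0.012) = €15.06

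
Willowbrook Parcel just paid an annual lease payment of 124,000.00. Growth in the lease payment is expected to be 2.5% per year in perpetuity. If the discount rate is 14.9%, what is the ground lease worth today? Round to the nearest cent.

D₁ = D₀ × (1 + g) = 124,000.00 × 1.025 = 127,100.0000
Growing perpetuity: P = D₁ / (r − g) = 127,100.0000 / (0.149 − 0.025) = 1,025,000.00

1025000.00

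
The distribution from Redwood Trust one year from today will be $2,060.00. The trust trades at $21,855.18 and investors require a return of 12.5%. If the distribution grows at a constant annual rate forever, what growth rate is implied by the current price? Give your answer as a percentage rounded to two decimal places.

3.07%

P = D₁/(r−g) ⇒ g = r − D₁/P = 0.125 − $2,060.00/$21,855.18 = 0.030743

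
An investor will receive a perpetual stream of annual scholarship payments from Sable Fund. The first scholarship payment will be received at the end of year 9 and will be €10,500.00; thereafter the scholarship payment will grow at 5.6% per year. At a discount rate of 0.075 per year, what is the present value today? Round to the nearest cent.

€309861.76

Value at end of year 8: C₁ / (r − g) = €10,500.00 / (0.075 − 0.056) = €552,631.5789
Discount to today: PV = €552,631.5789 / (1 + 0.075)^8 = €552,631.5789 / 1.783478 = €309,861.76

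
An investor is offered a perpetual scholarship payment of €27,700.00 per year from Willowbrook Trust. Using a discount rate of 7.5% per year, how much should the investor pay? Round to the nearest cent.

Level perpetuity: PV = C / r = €27,700.00 / 0.075 = €369,333.33

€369333.33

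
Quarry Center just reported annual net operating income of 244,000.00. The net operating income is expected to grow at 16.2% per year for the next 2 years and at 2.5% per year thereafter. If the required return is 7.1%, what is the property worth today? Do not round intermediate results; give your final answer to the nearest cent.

6952093.21

D_1 = 283528.00000
D_2 = 329459.53600
Terminal value at year 2: TV = D_2×(1+g_2)/(r−g_2) = 337696.02440/0.046 = 7341217.92174
P_0 = D_1/(1+r)^1 + D_2/(1+r)^2 + TV/(1+r)^2
    = 264732.02614 + 287225.59699 + 6400135.58516 = 6952093.20830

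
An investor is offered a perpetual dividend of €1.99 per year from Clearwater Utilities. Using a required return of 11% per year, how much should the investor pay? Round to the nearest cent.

€18.09

Level perpetuity: PV = C / r = €1.99 / 0.11 = €18.09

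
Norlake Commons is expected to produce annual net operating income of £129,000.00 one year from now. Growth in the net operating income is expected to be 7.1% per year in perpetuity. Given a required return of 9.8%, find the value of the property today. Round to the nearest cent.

£4777777.78

Growing perpetuity: P = D₁ / (r − g) = £129,000.0000 / (0.098 − 0.071) = £4,777,777.78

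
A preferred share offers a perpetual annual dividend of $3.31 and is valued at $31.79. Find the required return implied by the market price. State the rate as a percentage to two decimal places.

10.41%

P = C/r ⇒ r = C/P = $3.31/$31.79 = 0.104121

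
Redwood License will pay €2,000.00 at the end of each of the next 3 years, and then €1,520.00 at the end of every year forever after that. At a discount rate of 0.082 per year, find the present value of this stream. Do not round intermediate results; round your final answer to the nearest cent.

PV of 3-year annuity: €2,000.00 × [1 − (1+0.082)^−3] / 0.082 = 5135.65011
Perpetuity value at year 3: €1,520.00 / 0.082 = 18536.58537
PV of perpetuity: 18536.58537 / (1+0.082)^3 = 14633.49128
Total PV = 5135.65011 + 14633.49128 = 19769.14139

€19769.14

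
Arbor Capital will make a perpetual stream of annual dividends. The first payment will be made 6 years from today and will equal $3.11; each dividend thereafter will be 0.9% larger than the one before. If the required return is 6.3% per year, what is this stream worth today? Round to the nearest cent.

Value at end of year 5: C₁ / (r − g) = $3.11 / (0.063 − 0.009) = $57.5926
Discount to today: PV = $57.5926 / (1 + 0.063)^5 = $57.5926 / 1.357270 = $42.43

$42.43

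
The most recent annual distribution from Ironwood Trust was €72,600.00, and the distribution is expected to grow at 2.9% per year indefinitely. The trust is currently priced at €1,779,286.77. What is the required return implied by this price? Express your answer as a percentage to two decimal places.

7.10%

D₁ = €72,600.00 × 1.029 = €74,705.4000
P = D₁/(r − g) ⇒ r = D₁/P + g = €74,705.4000/€1,779,286.77 + 0.029 = 0.041986 + 0.029 = 0.070986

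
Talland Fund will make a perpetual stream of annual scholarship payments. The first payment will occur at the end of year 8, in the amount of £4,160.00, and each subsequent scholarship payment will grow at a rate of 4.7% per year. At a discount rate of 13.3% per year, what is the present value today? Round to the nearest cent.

Value at end of year 7: C₁ / (r − g) = £4,160.00 / (0.133 − 0.047) = £48,372.0930
Discount to today: PV = £48,372.0930 / (1 + 0.133)^7 = £48,372.0930 / 2.396676 = £20,182.99

£20182.99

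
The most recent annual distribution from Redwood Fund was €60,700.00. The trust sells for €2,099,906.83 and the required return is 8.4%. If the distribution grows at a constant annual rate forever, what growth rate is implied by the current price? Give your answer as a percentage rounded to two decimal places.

P = D₀(1+g)/(r−g) ⇒ P(r−g) = D₀(1+g) ⇒ g(P+D₀) = P·r − D₀
g = (P·r − D₀)/(P + D₀) = (€2,099,906.83×0.084 − €60,700.00) / (€2,099,906.83 + €60,700.00) = 0.053546

5.35%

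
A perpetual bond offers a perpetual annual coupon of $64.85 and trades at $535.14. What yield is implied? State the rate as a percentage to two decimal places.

P = C/r ⇒ r = C/P = $64.85/$535.14 = 0.121183

12.12%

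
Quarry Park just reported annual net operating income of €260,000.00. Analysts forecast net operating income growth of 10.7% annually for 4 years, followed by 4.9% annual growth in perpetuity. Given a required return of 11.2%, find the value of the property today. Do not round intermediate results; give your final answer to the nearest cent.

D_1 = 287820.00000
D_2 = 318616.74000
D_3 = 352708.73118
D_4 = 390448.56542
Terminal value at year 4: TV = D_4×(1+g_2)/(r−g_2) = 409580.54512/0.063 = 6501278.49399
P_0 = D_1/(1+r)^1 + D_2/(1+r)^2 + D_3/(1+r)^3 + D_4/(1+r)^4 + TV/(1+r)^4
    = 258830.93525 + 257667.12709 + 256508.55188 + 255355.18609 + 4251866.51120 = 5280228.31150

€5280228.31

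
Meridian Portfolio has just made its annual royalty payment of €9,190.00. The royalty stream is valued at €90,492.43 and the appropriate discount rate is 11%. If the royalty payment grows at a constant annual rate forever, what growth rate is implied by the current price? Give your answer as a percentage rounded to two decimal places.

P = D₀(1+g)/(r−g) ⇒ P(r−g) = D₀(1+g) ⇒ g(P+D₀) = P·r − D₀
g = (P·r − D₀)/(P + D₀) = (€90,492.43×0.11 − €9,190.00) / (€90,492.43 + €9,190.00) = 0.007666

0.77%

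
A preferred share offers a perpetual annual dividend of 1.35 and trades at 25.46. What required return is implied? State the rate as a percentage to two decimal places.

5.30%

P = C/r ⇒ r = C/P = 1.35/25.46 = 0.053024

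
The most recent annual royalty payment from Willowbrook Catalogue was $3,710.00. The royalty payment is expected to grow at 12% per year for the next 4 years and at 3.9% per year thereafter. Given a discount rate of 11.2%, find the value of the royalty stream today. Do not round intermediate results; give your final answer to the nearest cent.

$69448.82

D_1 = 4155.20000
D_2 = 4653.82400
D_3 = 5212.28288
D_4 = 5837.75683
Terminal value at year 4: TV = D_4×(1+g_2)/(r−g_2) = 6065.42934/0.073 = 83088.07318
P_0 = D_1/(1+r)^1 + D_2/(1+r)^2 + D_3/(1+r)^3 + D_4/(1+r)^4 + TV/(1+r)^4
    = 3736.69065 + 3763.57331 + 3790.64938 + 3817.92024 + 54339.98807 = 69448.82165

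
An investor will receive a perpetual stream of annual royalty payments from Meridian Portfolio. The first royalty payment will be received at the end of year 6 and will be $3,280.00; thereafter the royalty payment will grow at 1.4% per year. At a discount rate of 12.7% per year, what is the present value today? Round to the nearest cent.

$15965.25

Value at end of year 5: C₁ / (r − g) = $3,280.00 / (0.127 − 0.014) = $29,026.5487
Discount to today: PV = $29,026.5487 / (1 + 0.127)^5 = $29,026.5487 / 1.818108 = $15,965.25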